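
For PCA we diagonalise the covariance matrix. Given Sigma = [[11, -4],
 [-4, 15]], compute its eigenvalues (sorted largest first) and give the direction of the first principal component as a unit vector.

Step 1 — characteristic polynomial of 2×2 Sigma:
  det(Sigma - λI) = λ² - trace · λ + det = 0.
  trace = 11 + 15 = 26, det = 11·15 - (-4)² = 149.
Step 2 — discriminant:
  Δ = trace² - 4·det = 676 - 596 = 80.
Step 3 — eigenvalues:
  λ = (trace ± √Δ)/2 = (26 ± 8.9443)/2,
  λ_1 = 17.4721,  λ_2 = 8.5279.

Step 4 — unit eigenvector for λ_1: solve (Sigma - λ_1 I)v = 0. First row:
  (11 - 17.4721)·v_x + (-4)·v_y = 0, i.e. (-6.4721)·v_x + (-4)·v_y = 0,
  so v ∝ (b, λ_1 - a) = (-4, 6.4721); multiply by -1 so the first entry is positive: u = (4, -6.4721).
  ||u|| = √((4)² + (-6.4721)²) = √(57.8885) ≈ 7.6085,
  v_1 = u/||u|| ≈ (0.5257, -0.8507) (||v_1|| = 1).

λ_1 = 17.4721,  λ_2 = 8.5279;  v_1 ≈ (0.5257, -0.8507)


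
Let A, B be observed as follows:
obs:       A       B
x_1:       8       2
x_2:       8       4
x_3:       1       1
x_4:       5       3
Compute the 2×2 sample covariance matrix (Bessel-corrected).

Step 1 — column means:
  mean(A) = (8 + 8 + 1 + 5) / 4 = 22/4 = 5.5
  mean(B) = (2 + 4 + 1 + 3) / 4 = 10/4 = 2.5

Step 2 — sample covariance S[i,j] = (1/(n-1)) · Σ_k (x_{k,i} - mean_i) · (x_{k,j} - mean_j), with n-1 = 3.
  S[A,A] = ((2.5)·(2.5) + (2.5)·(2.5) + (-4.5)·(-4.5) + (-0.5)·(-0.5)) / 3 = 33/3 = 11
  S[A,B] = ((2.5)·(-0.5) + (2.5)·(1.5) + (-4.5)·(-1.5) + (-0.5)·(0.5)) / 3 = 9/3 = 3
  S[B,B] = ((-0.5)·(-0.5) + (1.5)·(1.5) + (-1.5)·(-1.5) + (0.5)·(0.5)) / 3 = 5/3 = 1.6667

S is symmetric (S[j,i] = S[i,j]). Assembling:

S = [[11, 3],
 [3, 1.6667]]


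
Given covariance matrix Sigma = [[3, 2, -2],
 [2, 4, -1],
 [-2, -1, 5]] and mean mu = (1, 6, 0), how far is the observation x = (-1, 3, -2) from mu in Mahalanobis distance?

Step 1 — centre the observation: (x - mu) = (-2, -3, -2).

Step 2 — invert Sigma (cofactor / det for 3×3, or solve directly):
  Sigma^{-1} = [[0.6552, -0.2759, 0.2069],
 [-0.2759, 0.3793, -0.0345],
 [0.2069, -0.0345, 0.2759]].

Step 3 — form the quadratic (x - mu)^T · Sigma^{-1} · (x - mu):
  Sigma^{-1} · (x - mu) = (-0.8966, -0.5172, -0.8621).
  (x - mu)^T · [Sigma^{-1} · (x - mu)] = (-2)·(-0.8966) + (-3)·(-0.5172) + (-2)·(-0.8621) = 5.069.

Step 4 — take square root: d = √(5.069) ≈ 2.2514.

d(x, mu) = √(5.069) ≈ 2.2514


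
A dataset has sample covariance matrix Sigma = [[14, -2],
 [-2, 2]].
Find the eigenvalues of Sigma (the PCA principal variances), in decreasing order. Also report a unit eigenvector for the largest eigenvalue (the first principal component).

Step 1 — characteristic polynomial of 2×2 Sigma:
  det(Sigma - λI) = λ² - trace · λ + det = 0.
  trace = 14 + 2 = 16, det = 14·2 - (-2)² = 24.
Step 2 — discriminant:
  Δ = trace² - 4·det = 256 - 96 = 160.
Step 3 — eigenvalues:
  λ = (trace ± √Δ)/2 = (16 ± 12.6491)/2,
  λ_1 = 14.3246,  λ_2 = 1.6754.

Step 4 — unit eigenvector for λ_1: solve (Sigma - λ_1 I)v = 0. First row:
  (14 - 14.3246)·v_x + (-2)·v_y = 0, i.e. (-0.3246)·v_x + (-2)·v_y = 0,
  so v ∝ (b, λ_1 - a) = (-2, 0.3246); multiply by -1 so the first entry is positive: u = (2, -0.3246).
  ||u|| = √((2)² + (-0.3246)²) = √(4.1053) ≈ 2.0262,
  v_1 = u/||u|| ≈ (0.9871, -0.1602) (||v_1|| = 1).

λ_1 = 14.3246,  λ_2 = 1.6754;  v_1 ≈ (0.9871, -0.1602)


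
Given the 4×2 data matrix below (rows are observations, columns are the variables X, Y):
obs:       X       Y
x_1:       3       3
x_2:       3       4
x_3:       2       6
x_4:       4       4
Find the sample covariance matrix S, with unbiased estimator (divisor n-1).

Step 1 — column means:
  mean(X) = (3 + 3 + 2 + 4) / 4 = 12/4 = 3
  mean(Y) = (3 + 4 + 6 + 4) / 4 = 17/4 = 4.25

Step 2 — sample covariance S[i,j] = (1/(n-1)) · Σ_k (x_{k,i} - mean_i) · (x_{k,j} - mean_j), with n-1 = 3.
  S[X,X] = ((0)·(0) + (0)·(0) + (-1)·(-1) + (1)·(1)) / 3 = 2/3 = 0.6667
  S[X,Y] = ((0)·(-1.25) + (0)·(-0.25) + (-1)·(1.75) + (1)·(-0.25)) / 3 = -2/3 = -0.6667
  S[Y,Y] = ((-1.25)·(-1.25) + (-0.25)·(-0.25) + (1.75)·(1.75) + (-0.25)·(-0.25)) / 3 = 4.75/3 = 1.5833

S is symmetric (S[j,i] = S[i,j]). Assembling:

S = [[0.6667, -0.6667],
 [-0.6667, 1.5833]]


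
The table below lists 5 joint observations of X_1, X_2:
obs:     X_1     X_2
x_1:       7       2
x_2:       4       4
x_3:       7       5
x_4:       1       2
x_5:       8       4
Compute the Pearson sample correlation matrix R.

Step 1 — column means:
  mean(X_1) = (7 + 4 + 7 + 1 + 8) / 5 = 27/5 = 5.4
  mean(X_2) = (2 + 4 + 5 + 2 + 4) / 5 = 17/5 = 3.4

Step 2 — sample variances and covariances s[i,j] = (1/(n-1)) · Σ_k (x_{k,i} - mean_i) · (x_{k,j} - mean_j), with n-1 = 4:
  s[X_1,X_1] = ((1.6)·(1.6) + (-1.4)·(-1.4) + (1.6)·(1.6) + (-4.4)·(-4.4) + (2.6)·(2.6)) / 4 = 33.2/4 = 8.3
  s[X_1,X_2] = ((1.6)·(-1.4) + (-1.4)·(0.6) + (1.6)·(1.6) + (-4.4)·(-1.4) + (2.6)·(0.6)) / 4 = 7.2/4 = 1.8
  s[X_2,X_2] = ((-1.4)·(-1.4) + (0.6)·(0.6) + (1.6)·(1.6) + (-1.4)·(-1.4) + (0.6)·(0.6)) / 4 = 7.2/4 = 1.8
  Sample standard deviations s_i = √(s[i,i]):
  s(X_1) = √(8.3) = 2.881
  s(X_2) = √(1.8) = 1.3416

Step 3 — r_{ij} = s_{ij} / (s_i · s_j):
  r[X_1,X_1] = 1 (diagonal).
  r[X_1,X_2] = 1.8 / (2.881 · 1.3416) = 1.8 / 3.8652 = 0.4657
  r[X_2,X_2] = 1 (diagonal).

R is symmetric with unit diagonal. Assembling:

R = [[1, 0.4657],
 [0.4657, 1]]


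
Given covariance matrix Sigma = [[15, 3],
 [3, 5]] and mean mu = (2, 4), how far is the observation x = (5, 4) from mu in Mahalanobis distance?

Step 1 — centre the observation: (x - mu) = (3, 0).

Step 2 — invert Sigma. det(Sigma) = 15·5 - (3)² = 66.
  Sigma^{-1} = (1/det) · [[d, -b], [-b, a]] = [[0.0758, -0.0455],
 [-0.0455, 0.2273]].

Step 3 — form the quadratic (x - mu)^T · Sigma^{-1} · (x - mu):
  Sigma^{-1} · (x - mu) = (0.2273, -0.1364).
  (x - mu)^T · [Sigma^{-1} · (x - mu)] = (3)·(0.2273) + (0)·(-0.1364) = 0.6818.

Step 4 — take square root: d = √(0.6818) ≈ 0.8257.

d(x, mu) = √(0.6818) ≈ 0.8257


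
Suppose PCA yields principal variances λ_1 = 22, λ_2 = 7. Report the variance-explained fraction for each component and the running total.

Step 1 — total variance = trace(Sigma) = Σ λ_i = 22 + 7 = 29.

Step 2 — fraction explained by component i = λ_i / Σ λ:
  PC1: 22/29 = 0.7586
  PC2: 7/29 = 0.2414

Step 3 — cumulative fraction after k components = (λ_1 + ... + λ_k) / Σ λ:
  k = 1: 22/29 = 0.7586
  k = 2: (22 + 7)/29 = 29/29 = 1

Summary (fraction, with percent):

explained: PC1 0.7586 (75.86%), PC2 0.2414 (24.14%);  cumulative: 0.7586, 1


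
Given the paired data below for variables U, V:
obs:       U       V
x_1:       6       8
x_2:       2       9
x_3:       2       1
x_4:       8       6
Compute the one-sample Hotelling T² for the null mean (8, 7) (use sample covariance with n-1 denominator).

Step 1 — sample mean vector:
  mean(U) = (6 + 2 + 2 + 8) / 4 = 18/4 = 4.5
  mean(V) = (8 + 9 + 1 + 6) / 4 = 24/4 = 6
  x̄ = (4.5, 6),  deviation x̄ - mu_0 = (4.5, 6) - (8, 7) = (-3.5, -1).

Step 2 — sample covariance matrix, S[i,j] = (1/(n-1)) · Σ_k (x_{k,i} - mean_i) · (x_{k,j} - mean_j), divisor n-1 = 3:
  S[U,U] = ((1.5)·(1.5) + (-2.5)·(-2.5) + (-2.5)·(-2.5) + (3.5)·(3.5)) / 3 = 27/3 = 9
  S[U,V] = ((1.5)·(2) + (-2.5)·(3) + (-2.5)·(-5) + (3.5)·(0)) / 3 = 8/3 = 2.6667
  S[V,V] = ((2)·(2) + (3)·(3) + (-5)·(-5) + (0)·(0)) / 3 = 38/3 = 12.6667
  S = [[9, 2.6667],
 [2.6667, 12.6667]].

Step 3 — invert S. det(S) = 9·12.6667 - (2.6667)² = 106.8889.
  S^{-1} = (1/det) · [[d, -b], [-b, a]] = [[0.1185, -0.0249],
 [-0.0249, 0.0842]].

Step 4 — quadratic form (x̄ - mu_0)^T · S^{-1} · (x̄ - mu_0):
  S^{-1} · (x̄ - mu_0) = (-0.3898, 0.0031),
  (x̄ - mu_0)^T · [...] = (-3.5)·(-0.3898) + (-1)·(0.0031) = 1.3612.

Step 5 — scale by n: T² = 4 · 1.3612 = 5.4449.

T² ≈ 5.4449


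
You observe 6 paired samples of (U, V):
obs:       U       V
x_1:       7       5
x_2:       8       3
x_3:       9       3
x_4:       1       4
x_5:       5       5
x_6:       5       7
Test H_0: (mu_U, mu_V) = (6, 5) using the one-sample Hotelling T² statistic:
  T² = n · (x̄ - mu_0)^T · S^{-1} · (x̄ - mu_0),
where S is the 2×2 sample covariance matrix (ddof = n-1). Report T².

Step 1 — sample mean vector:
  mean(U) = (7 + 8 + 9 + 1 + 5 + 5) / 6 = 35/6 = 5.8333
  mean(V) = (5 + 3 + 3 + 4 + 5 + 7) / 6 = 27/6 = 4.5
  x̄ = (5.8333, 4.5),  deviation x̄ - mu_0 = (5.8333, 4.5) - (6, 5) = (-0.1667, -0.5).

Step 2 — sample covariance matrix, S[i,j] = (1/(n-1)) · Σ_k (x_{k,i} - mean_i) · (x_{k,j} - mean_j), divisor n-1 = 5:
  S[U,U] = ((1.1667)·(1.1667) + (2.1667)·(2.1667) + (3.1667)·(3.1667) + (-4.8333)·(-4.8333) + (-0.8333)·(-0.8333) + (-0.8333)·(-0.8333)) / 5 = 40.8333/5 = 8.1667
  S[U,V] = ((1.1667)·(0.5) + (2.1667)·(-1.5) + (3.1667)·(-1.5) + (-4.8333)·(-0.5) + (-0.8333)·(0.5) + (-0.8333)·(2.5)) / 5 = -7.5/5 = -1.5
  S[V,V] = ((0.5)·(0.5) + (-1.5)·(-1.5) + (-1.5)·(-1.5) + (-0.5)·(-0.5) + (0.5)·(0.5) + (2.5)·(2.5)) / 5 = 11.5/5 = 2.3
  S = [[8.1667, -1.5],
 [-1.5, 2.3]].

Step 3 — invert S. det(S) = 8.1667·2.3 - (-1.5)² = 16.5333.
  S^{-1} = (1/det) · [[d, -b], [-b, a]] = [[0.1391, 0.0907],
 [0.0907, 0.494]].

Step 4 — quadratic form (x̄ - mu_0)^T · S^{-1} · (x̄ - mu_0):
  S^{-1} · (x̄ - mu_0) = (-0.0685, -0.2621),
  (x̄ - mu_0)^T · [...] = (-0.1667)·(-0.0685) + (-0.5)·(-0.2621) = 0.1425.

Step 5 — scale by n: T² = 6 · 0.1425 = 0.8548.

T² ≈ 0.8548


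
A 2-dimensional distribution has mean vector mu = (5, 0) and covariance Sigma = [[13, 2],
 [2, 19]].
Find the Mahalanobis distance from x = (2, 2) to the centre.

Step 1 — centre the observation: (x - mu) = (-3, 2).

Step 2 — invert Sigma. det(Sigma) = 13·19 - (2)² = 243.
  Sigma^{-1} = (1/det) · [[d, -b], [-b, a]] = [[0.0782, -0.0082],
 [-0.0082, 0.0535]].

Step 3 — form the quadratic (x - mu)^T · Sigma^{-1} · (x - mu):
  Sigma^{-1} · (x - mu) = (-0.251, 0.1317).
  (x - mu)^T · [Sigma^{-1} · (x - mu)] = (-3)·(-0.251) + (2)·(0.1317) = 1.0165.

Step 4 — take square root: d = √(1.0165) ≈ 1.0082.

d(x, mu) = √(1.0165) ≈ 1.0082


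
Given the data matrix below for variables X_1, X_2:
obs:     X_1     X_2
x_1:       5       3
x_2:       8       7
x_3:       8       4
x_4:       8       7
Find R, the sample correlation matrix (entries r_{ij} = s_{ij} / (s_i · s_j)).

Step 1 — column means:
  mean(X_1) = (5 + 8 + 8 + 8) / 4 = 29/4 = 7.25
  mean(X_2) = (3 + 7 + 4 + 7) / 4 = 21/4 = 5.25

Step 2 — sample variances and covariances s[i,j] = (1/(n-1)) · Σ_k (x_{k,i} - mean_i) · (x_{k,j} - mean_j), with n-1 = 3:
  s[X_1,X_1] = ((-2.25)·(-2.25) + (0.75)·(0.75) + (0.75)·(0.75) + (0.75)·(0.75)) / 3 = 6.75/3 = 2.25
  s[X_1,X_2] = ((-2.25)·(-2.25) + (0.75)·(1.75) + (0.75)·(-1.25) + (0.75)·(1.75)) / 3 = 6.75/3 = 2.25
  s[X_2,X_2] = ((-2.25)·(-2.25) + (1.75)·(1.75) + (-1.25)·(-1.25) + (1.75)·(1.75)) / 3 = 12.75/3 = 4.25
  Sample standard deviations s_i = √(s[i,i]):
  s(X_1) = √(2.25) = 1.5
  s(X_2) = √(4.25) = 2.0616

Step 3 — r_{ij} = s_{ij} / (s_i · s_j):
  r[X_1,X_1] = 1 (diagonal).
  r[X_1,X_2] = 2.25 / (1.5 · 2.0616) = 2.25 / 3.0923 = 0.7276
  r[X_2,X_2] = 1 (diagonal).

R is symmetric with unit diagonal. Assembling:

R = [[1, 0.7276],
 [0.7276, 1]]


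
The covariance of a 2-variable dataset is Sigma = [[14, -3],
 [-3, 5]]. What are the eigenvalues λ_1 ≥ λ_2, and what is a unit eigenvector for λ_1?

Step 1 — characteristic polynomial of 2×2 Sigma:
  det(Sigma - λI) = λ² - trace · λ + det = 0.
  trace = 14 + 5 = 19, det = 14·5 - (-3)² = 61.
Step 2 — discriminant:
  Δ = trace² - 4·det = 361 - 244 = 117.
Step 3 — eigenvalues:
  λ = (trace ± √Δ)/2 = (19 ± 10.8167)/2,
  λ_1 = 14.9083,  λ_2 = 4.0917.

Step 4 — unit eigenvector for λ_1: solve (Sigma - λ_1 I)v = 0. First row:
  (14 - 14.9083)·v_x + (-3)·v_y = 0, i.e. (-0.9083)·v_x + (-3)·v_y = 0,
  so v ∝ (b, λ_1 - a) = (-3, 0.9083); multiply by -1 so the first entry is positive: u = (3, -0.9083).
  ||u|| = √((3)² + (-0.9083)²) = √(9.8251) ≈ 3.1345,
  v_1 = u/||u|| ≈ (0.9571, -0.2898) (||v_1|| = 1).

λ_1 = 14.9083,  λ_2 = 4.0917;  v_1 ≈ (0.9571, -0.2898)


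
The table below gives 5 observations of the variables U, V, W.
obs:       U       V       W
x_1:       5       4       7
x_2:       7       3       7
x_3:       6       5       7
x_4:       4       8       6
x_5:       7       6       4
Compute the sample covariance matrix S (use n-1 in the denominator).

Step 1 — column means:
  mean(U) = (5 + 7 + 6 + 4 + 7) / 5 = 29/5 = 5.8
  mean(V) = (4 + 3 + 5 + 8 + 6) / 5 = 26/5 = 5.2
  mean(W) = (7 + 7 + 7 + 6 + 4) / 5 = 31/5 = 6.2

Step 2 — sample covariance S[i,j] = (1/(n-1)) · Σ_k (x_{k,i} - mean_i) · (x_{k,j} - mean_j), with n-1 = 4.
  S[U,U] = ((-0.8)·(-0.8) + (1.2)·(1.2) + (0.2)·(0.2) + (-1.8)·(-1.8) + (1.2)·(1.2)) / 4 = 6.8/4 = 1.7
  S[U,V] = ((-0.8)·(-1.2) + (1.2)·(-2.2) + (0.2)·(-0.2) + (-1.8)·(2.8) + (1.2)·(0.8)) / 4 = -5.8/4 = -1.45
  S[U,W] = ((-0.8)·(0.8) + (1.2)·(0.8) + (0.2)·(0.8) + (-1.8)·(-0.2) + (1.2)·(-2.2)) / 4 = -1.8/4 = -0.45
  S[V,V] = ((-1.2)·(-1.2) + (-2.2)·(-2.2) + (-0.2)·(-0.2) + (2.8)·(2.8) + (0.8)·(0.8)) / 4 = 14.8/4 = 3.7
  S[V,W] = ((-1.2)·(0.8) + (-2.2)·(0.8) + (-0.2)·(0.8) + (2.8)·(-0.2) + (0.8)·(-2.2)) / 4 = -5.2/4 = -1.3
  S[W,W] = ((0.8)·(0.8) + (0.8)·(0.8) + (0.8)·(0.8) + (-0.2)·(-0.2) + (-2.2)·(-2.2)) / 4 = 6.8/4 = 1.7

S is symmetric (S[j,i] = S[i,j]). Assembling:

S = [[1.7, -1.45, -0.45],
 [-1.45, 3.7, -1.3],
 [-0.45, -1.3, 1.7]]


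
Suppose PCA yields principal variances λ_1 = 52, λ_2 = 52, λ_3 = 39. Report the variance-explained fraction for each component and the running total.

Step 1 — total variance = trace(Sigma) = Σ λ_i = 52 + 52 + 39 = 143.

Step 2 — fraction explained by component i = λ_i / Σ λ:
  PC1: 52/143 = 0.3636
  PC2: 52/143 = 0.3636
  PC3: 39/143 = 0.2727

Step 3 — cumulative fraction after k components = (λ_1 + ... + λ_k) / Σ λ:
  k = 1: 52/143 = 0.3636
  k = 2: (52 + 52)/143 = 104/143 = 0.7273
  k = 3: (52 + 52 + 39)/143 = 143/143 = 1

Summary (fraction, with percent):

explained: PC1 0.3636 (36.36%), PC2 0.3636 (36.36%), PC3 0.2727 (27.27%);  cumulative: 0.3636, 0.7273, 1


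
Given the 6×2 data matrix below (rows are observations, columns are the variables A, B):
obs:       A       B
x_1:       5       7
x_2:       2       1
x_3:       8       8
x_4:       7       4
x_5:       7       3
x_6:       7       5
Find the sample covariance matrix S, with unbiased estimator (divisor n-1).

Step 1 — column means:
  mean(A) = (5 + 2 + 8 + 7 + 7 + 7) / 6 = 36/6 = 6
  mean(B) = (7 + 1 + 8 + 4 + 3 + 5) / 6 = 28/6 = 4.6667

Step 2 — sample covariance S[i,j] = (1/(n-1)) · Σ_k (x_{k,i} - mean_i) · (x_{k,j} - mean_j), with n-1 = 5.
  S[A,A] = ((-1)·(-1) + (-4)·(-4) + (2)·(2) + (1)·(1) + (1)·(1) + (1)·(1)) / 5 = 24/5 = 4.8
  S[A,B] = ((-1)·(2.3333) + (-4)·(-3.6667) + (2)·(3.3333) + (1)·(-0.6667) + (1)·(-1.6667) + (1)·(0.3333)) / 5 = 17/5 = 3.4
  S[B,B] = ((2.3333)·(2.3333) + (-3.6667)·(-3.6667) + (3.3333)·(3.3333) + (-0.6667)·(-0.6667) + (-1.6667)·(-1.6667) + (0.3333)·(0.3333)) / 5 = 33.3333/5 = 6.6667

S is symmetric (S[j,i] = S[i,j]). Assembling:

S = [[4.8, 3.4],
 [3.4, 6.6667]]


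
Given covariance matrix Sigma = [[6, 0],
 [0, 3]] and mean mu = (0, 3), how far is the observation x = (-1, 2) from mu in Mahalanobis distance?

Step 1 — centre the observation: (x - mu) = (-1, -1).

Step 2 — invert Sigma. det(Sigma) = 6·3 - (0)² = 18.
  Sigma^{-1} = (1/det) · [[d, -b], [-b, a]] = [[0.1667, 0],
 [0, 0.3333]].

Step 3 — form the quadratic (x - mu)^T · Sigma^{-1} · (x - mu):
  Sigma^{-1} · (x - mu) = (-0.1667, -0.3333).
  (x - mu)^T · [Sigma^{-1} · (x - mu)] = (-1)·(-0.1667) + (-1)·(-0.3333) = 0.5.

Step 4 — take square root: d = √(0.5) ≈ 0.7071.

d(x, mu) = √(0.5) ≈ 0.7071


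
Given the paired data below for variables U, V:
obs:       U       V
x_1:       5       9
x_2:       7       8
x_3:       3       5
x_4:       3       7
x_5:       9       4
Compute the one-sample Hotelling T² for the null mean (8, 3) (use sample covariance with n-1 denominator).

Step 1 — sample mean vector:
  mean(U) = (5 + 7 + 3 + 3 + 9) / 5 = 27/5 = 5.4
  mean(V) = (9 + 8 + 5 + 7 + 4) / 5 = 33/5 = 6.6
  x̄ = (5.4, 6.6),  deviation x̄ - mu_0 = (5.4, 6.6) - (8, 3) = (-2.6, 3.6).

Step 2 — sample covariance matrix, S[i,j] = (1/(n-1)) · Σ_k (x_{k,i} - mean_i) · (x_{k,j} - mean_j), divisor n-1 = 4:
  S[U,U] = ((-0.4)·(-0.4) + (1.6)·(1.6) + (-2.4)·(-2.4) + (-2.4)·(-2.4) + (3.6)·(3.6)) / 4 = 27.2/4 = 6.8
  S[U,V] = ((-0.4)·(2.4) + (1.6)·(1.4) + (-2.4)·(-1.6) + (-2.4)·(0.4) + (3.6)·(-2.6)) / 4 = -5.2/4 = -1.3
  S[V,V] = ((2.4)·(2.4) + (1.4)·(1.4) + (-1.6)·(-1.6) + (0.4)·(0.4) + (-2.6)·(-2.6)) / 4 = 17.2/4 = 4.3
  S = [[6.8, -1.3],
 [-1.3, 4.3]].

Step 3 — invert S. det(S) = 6.8·4.3 - (-1.3)² = 27.55.
  S^{-1} = (1/det) · [[d, -b], [-b, a]] = [[0.1561, 0.0472],
 [0.0472, 0.2468]].

Step 4 — quadratic form (x̄ - mu_0)^T · S^{-1} · (x̄ - mu_0):
  S^{-1} · (x̄ - mu_0) = (-0.2359, 0.7659),
  (x̄ - mu_0)^T · [...] = (-2.6)·(-0.2359) + (3.6)·(0.7659) = 3.3706.

Step 5 — scale by n: T² = 5 · 3.3706 = 16.853.

T² ≈ 16.853


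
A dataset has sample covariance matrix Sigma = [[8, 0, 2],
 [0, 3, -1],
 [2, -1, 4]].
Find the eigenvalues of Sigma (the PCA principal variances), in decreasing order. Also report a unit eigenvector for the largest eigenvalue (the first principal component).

Step 1 — characteristic polynomial p(λ) = det(λI - Sigma) = λ³ - tr·λ² + c_1·λ - det, where tr = trace, c_1 = sum of the principal 2×2 minors, det = det(Sigma):
  tr = 8 + 3 + 4 = 15,
  c_1 = (8·3 - (0)²) + (8·4 - (2)²) + (3·4 - (-1)²) = 24 + 28 + 11 = 63,
  det = 8·(3·4 - (-1)²) - (0)·((0)·4 - (-1)·(2)) + (2)·((0)·(-1) - 3·(2)) = 8·(11) - (0)·(2) + (2)·(-6) = 76.
  So p(λ) = λ³ - 15λ² + 63λ - 76.
Step 2 — look for an integer root (rational root theorem: any rational root is an integer divisor of 76). Testing λ = 4:
  p(4) = 64 - 240 + 252 - 76 = 0  ✓
  Dividing out (λ - 4): p(λ) = (λ - 4)(λ² - 11λ + 19).
Step 3 — remaining eigenvalues from the quadratic λ² - 11λ + 19 = 0:
  Δ = 11² - 4·19 = 121 - 76 = 45,  λ = (11 ± √45)/2 = (11 ± 6.7082)/2 ≈ 8.8541 or 2.1459.
  Sorted: λ_1 = 8.8541,  λ_2 = 4,  λ_3 = 2.1459  (check: sum = 15 = tr ✓).

Step 4 — unit eigenvector for λ_1 ≈ 8.8541: v spans the null space of (Sigma - λ_1 I), whose rows are
  r_1 = (-0.8541, 0, 2),  r_2 = (0, -5.8541, -1),  r_3 = (2, -1, -4.8541).
  v is orthogonal to every row, so take v ∝ r_1 × r_2 = ((0)·(-1) - (2)·(-5.8541), (2)·(0) - (-0.8541)·(-1), (-0.8541)·(-5.8541) - (0)·(0)) ≈ (11.7082, -0.8541, 5).
  Let u = (11.7082, -0.8541, 5).
  ||u|| = √((11.7082)² + (-0.8541)² + (5)²) = √(162.8115) ≈ 12.7598,  v_1 = u/||u|| ≈ (0.9176, -0.0669, 0.3919) (||v_1|| = 1).

λ_1 = 8.8541,  λ_2 = 4,  λ_3 = 2.1459;  v_1 ≈ (0.9176, -0.0669, 0.3919)


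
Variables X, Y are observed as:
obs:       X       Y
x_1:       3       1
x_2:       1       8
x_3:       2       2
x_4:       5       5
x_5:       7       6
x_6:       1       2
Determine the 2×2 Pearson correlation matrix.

Step 1 — column means:
  mean(X) = (3 + 1 + 2 + 5 + 7 + 1) / 6 = 19/6 = 3.1667
  mean(Y) = (1 + 8 + 2 + 5 + 6 + 2) / 6 = 24/6 = 4

Step 2 — sample variances and covariances s[i,j] = (1/(n-1)) · Σ_k (x_{k,i} - mean_i) · (x_{k,j} - mean_j), with n-1 = 5:
  s[X,X] = ((-0.1667)·(-0.1667) + (-2.1667)·(-2.1667) + (-1.1667)·(-1.1667) + (1.8333)·(1.8333) + (3.8333)·(3.8333) + (-2.1667)·(-2.1667)) / 5 = 28.8333/5 = 5.7667
  s[X,Y] = ((-0.1667)·(-3) + (-2.1667)·(4) + (-1.1667)·(-2) + (1.8333)·(1) + (3.8333)·(2) + (-2.1667)·(-2)) / 5 = 8/5 = 1.6
  s[Y,Y] = ((-3)·(-3) + (4)·(4) + (-2)·(-2) + (1)·(1) + (2)·(2) + (-2)·(-2)) / 5 = 38/5 = 7.6
  Sample standard deviations s_i = √(s[i,i]):
  s(X) = √(5.7667) = 2.4014
  s(Y) = √(7.6) = 2.7568

Step 3 — r_{ij} = s_{ij} / (s_i · s_j):
  r[X,X] = 1 (diagonal).
  r[X,Y] = 1.6 / (2.4014 · 2.7568) = 1.6 / 6.6202 = 0.2417
  r[Y,Y] = 1 (diagonal).

R is symmetric with unit diagonal. Assembling:

R = [[1, 0.2417],
 [0.2417, 1]]


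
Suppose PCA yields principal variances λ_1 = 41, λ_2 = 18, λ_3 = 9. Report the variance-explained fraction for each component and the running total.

Step 1 — total variance = trace(Sigma) = Σ λ_i = 41 + 18 + 9 = 68.

Step 2 — fraction explained by component i = λ_i / Σ λ:
  PC1: 41/68 = 0.6029
  PC2: 18/68 = 0.2647
  PC3: 9/68 = 0.1324

Step 3 — cumulative fraction after k components = (λ_1 + ... + λ_k) / Σ λ:
  k = 1: 41/68 = 0.6029
  k = 2: (41 + 18)/68 = 59/68 = 0.8676
  k = 3: (41 + 18 + 9)/68 = 68/68 = 1

Summary (fraction, with percent):

explained: PC1 0.6029 (60.29%), PC2 0.2647 (26.47%), PC3 0.1324 (13.24%);  cumulative: 0.6029, 0.8676, 1


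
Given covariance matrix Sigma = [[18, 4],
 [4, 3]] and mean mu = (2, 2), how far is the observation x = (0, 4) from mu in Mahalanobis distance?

Step 1 — centre the observation: (x - mu) = (-2, 2).

Step 2 — invert Sigma. det(Sigma) = 18·3 - (4)² = 38.
  Sigma^{-1} = (1/det) · [[d, -b], [-b, a]] = [[0.0789, -0.1053],
 [-0.1053, 0.4737]].

Step 3 — form the quadratic (x - mu)^T · Sigma^{-1} · (x - mu):
  Sigma^{-1} · (x - mu) = (-0.3684, 1.1579).
  (x - mu)^T · [Sigma^{-1} · (x - mu)] = (-2)·(-0.3684) + (2)·(1.1579) = 3.0526.

Step 4 — take square root: d = √(3.0526) ≈ 1.7472.

d(x, mu) = √(3.0526) ≈ 1.7472


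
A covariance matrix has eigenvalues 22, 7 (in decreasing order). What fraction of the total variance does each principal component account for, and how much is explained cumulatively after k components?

Step 1 — total variance = trace(Sigma) = Σ λ_i = 22 + 7 = 29.

Step 2 — fraction explained by component i = λ_i / Σ λ:
  PC1: 22/29 = 0.7586
  PC2: 7/29 = 0.2414

Step 3 — cumulative fraction after k components = (λ_1 + ... + λ_k) / Σ λ:
  k = 1: 22/29 = 0.7586
  k = 2: (22 + 7)/29 = 29/29 = 1

Summary (fraction, with percent):

explained: PC1 0.7586 (75.86%), PC2 0.2414 (24.14%);  cumulative: 0.7586, 1


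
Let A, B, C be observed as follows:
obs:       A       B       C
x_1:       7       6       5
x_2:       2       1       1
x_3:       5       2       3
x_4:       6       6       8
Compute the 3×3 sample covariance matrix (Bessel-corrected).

Step 1 — column means:
  mean(A) = (7 + 2 + 5 + 6) / 4 = 20/4 = 5
  mean(B) = (6 + 1 + 2 + 6) / 4 = 15/4 = 3.75
  mean(C) = (5 + 1 + 3 + 8) / 4 = 17/4 = 4.25

Step 2 — sample covariance S[i,j] = (1/(n-1)) · Σ_k (x_{k,i} - mean_i) · (x_{k,j} - mean_j), with n-1 = 3.
  S[A,A] = ((2)·(2) + (-3)·(-3) + (0)·(0) + (1)·(1)) / 3 = 14/3 = 4.6667
  S[A,B] = ((2)·(2.25) + (-3)·(-2.75) + (0)·(-1.75) + (1)·(2.25)) / 3 = 15/3 = 5
  S[A,C] = ((2)·(0.75) + (-3)·(-3.25) + (0)·(-1.25) + (1)·(3.75)) / 3 = 15/3 = 5
  S[B,B] = ((2.25)·(2.25) + (-2.75)·(-2.75) + (-1.75)·(-1.75) + (2.25)·(2.25)) / 3 = 20.75/3 = 6.9167
  S[B,C] = ((2.25)·(0.75) + (-2.75)·(-3.25) + (-1.75)·(-1.25) + (2.25)·(3.75)) / 3 = 21.25/3 = 7.0833
  S[C,C] = ((0.75)·(0.75) + (-3.25)·(-3.25) + (-1.25)·(-1.25) + (3.75)·(3.75)) / 3 = 26.75/3 = 8.9167

S is symmetric (S[j,i] = S[i,j]). Assembling:

S = [[4.6667, 5, 5],
 [5, 6.9167, 7.0833],
 [5, 7.0833, 8.9167]]


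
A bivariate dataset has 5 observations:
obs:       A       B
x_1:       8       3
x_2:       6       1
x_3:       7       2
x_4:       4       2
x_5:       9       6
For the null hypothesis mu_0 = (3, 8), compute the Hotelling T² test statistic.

Step 1 — sample mean vector:
  mean(A) = (8 + 6 + 7 + 4 + 9) / 5 = 34/5 = 6.8
  mean(B) = (3 + 1 + 2 + 2 + 6) / 5 = 14/5 = 2.8
  x̄ = (6.8, 2.8),  deviation x̄ - mu_0 = (6.8, 2.8) - (3, 8) = (3.8, -5.2).

Step 2 — sample covariance matrix, S[i,j] = (1/(n-1)) · Σ_k (x_{k,i} - mean_i) · (x_{k,j} - mean_j), divisor n-1 = 4:
  S[A,A] = ((1.2)·(1.2) + (-0.8)·(-0.8) + (0.2)·(0.2) + (-2.8)·(-2.8) + (2.2)·(2.2)) / 4 = 14.8/4 = 3.7
  S[A,B] = ((1.2)·(0.2) + (-0.8)·(-1.8) + (0.2)·(-0.8) + (-2.8)·(-0.8) + (2.2)·(3.2)) / 4 = 10.8/4 = 2.7
  S[B,B] = ((0.2)·(0.2) + (-1.8)·(-1.8) + (-0.8)·(-0.8) + (-0.8)·(-0.8) + (3.2)·(3.2)) / 4 = 14.8/4 = 3.7
  S = [[3.7, 2.7],
 [2.7, 3.7]].

Step 3 — invert S. det(S) = 3.7·3.7 - (2.7)² = 6.4.
  S^{-1} = (1/det) · [[d, -b], [-b, a]] = [[0.5781, -0.4219],
 [-0.4219, 0.5781]].

Step 4 — quadratic form (x̄ - mu_0)^T · S^{-1} · (x̄ - mu_0):
  S^{-1} · (x̄ - mu_0) = (4.3906, -4.6094),
  (x̄ - mu_0)^T · [...] = (3.8)·(4.3906) + (-5.2)·(-4.6094) = 40.6531.

Step 5 — scale by n: T² = 5 · 40.6531 = 203.2656.

T² ≈ 203.2656


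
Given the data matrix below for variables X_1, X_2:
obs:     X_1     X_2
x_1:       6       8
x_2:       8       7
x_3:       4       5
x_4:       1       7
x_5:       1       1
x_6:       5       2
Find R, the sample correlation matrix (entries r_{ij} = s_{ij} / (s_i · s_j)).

Step 1 — column means:
  mean(X_1) = (6 + 8 + 4 + 1 + 1 + 5) / 6 = 25/6 = 4.1667
  mean(X_2) = (8 + 7 + 5 + 7 + 1 + 2) / 6 = 30/6 = 5

Step 2 — sample variances and covariances s[i,j] = (1/(n-1)) · Σ_k (x_{k,i} - mean_i) · (x_{k,j} - mean_j), with n-1 = 5:
  s[X_1,X_1] = ((1.8333)·(1.8333) + (3.8333)·(3.8333) + (-0.1667)·(-0.1667) + (-3.1667)·(-3.1667) + (-3.1667)·(-3.1667) + (0.8333)·(0.8333)) / 5 = 38.8333/5 = 7.7667
  s[X_1,X_2] = ((1.8333)·(3) + (3.8333)·(2) + (-0.1667)·(0) + (-3.1667)·(2) + (-3.1667)·(-4) + (0.8333)·(-3)) / 5 = 17/5 = 3.4
  s[X_2,X_2] = ((3)·(3) + (2)·(2) + (0)·(0) + (2)·(2) + (-4)·(-4) + (-3)·(-3)) / 5 = 42/5 = 8.4
  Sample standard deviations s_i = √(s[i,i]):
  s(X_1) = √(7.7667) = 2.7869
  s(X_2) = √(8.4) = 2.8983

Step 3 — r_{ij} = s_{ij} / (s_i · s_j):
  r[X_1,X_1] = 1 (diagonal).
  r[X_1,X_2] = 3.4 / (2.7869 · 2.8983) = 3.4 / 8.0771 = 0.4209
  r[X_2,X_2] = 1 (diagonal).

R is symmetric with unit diagonal. Assembling:

R = [[1, 0.4209],
 [0.4209, 1]]


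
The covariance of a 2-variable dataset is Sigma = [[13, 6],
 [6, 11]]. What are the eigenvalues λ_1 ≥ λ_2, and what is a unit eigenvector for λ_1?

Step 1 — characteristic polynomial of 2×2 Sigma:
  det(Sigma - λI) = λ² - trace · λ + det = 0.
  trace = 13 + 11 = 24, det = 13·11 - (6)² = 107.
Step 2 — discriminant:
  Δ = trace² - 4·det = 576 - 428 = 148.
Step 3 — eigenvalues:
  λ = (trace ± √Δ)/2 = (24 ± 12.1655)/2,
  λ_1 = 18.0828,  λ_2 = 5.9172.

Step 4 — unit eigenvector for λ_1: solve (Sigma - λ_1 I)v = 0. First row:
  (13 - 18.0828)·v_x + (6)·v_y = 0, i.e. (-5.0828)·v_x + (6)·v_y = 0,
  so v ∝ (b, λ_1 - a) = (6, 5.0828) = u.
  ||u|| = √((6)² + (5.0828)²) = √(61.8345) ≈ 7.8635,
  v_1 = u/||u|| ≈ (0.763, 0.6464) (||v_1|| = 1).

λ_1 = 18.0828,  λ_2 = 5.9172;  v_1 ≈ (0.763, 0.6464)


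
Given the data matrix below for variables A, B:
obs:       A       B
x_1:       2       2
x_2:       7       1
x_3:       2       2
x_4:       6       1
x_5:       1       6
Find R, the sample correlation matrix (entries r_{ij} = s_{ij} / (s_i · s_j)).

Step 1 — column means:
  mean(A) = (2 + 7 + 2 + 6 + 1) / 5 = 18/5 = 3.6
  mean(B) = (2 + 1 + 2 + 1 + 6) / 5 = 12/5 = 2.4

Step 2 — sample variances and covariances s[i,j] = (1/(n-1)) · Σ_k (x_{k,i} - mean_i) · (x_{k,j} - mean_j), with n-1 = 4:
  s[A,A] = ((-1.6)·(-1.6) + (3.4)·(3.4) + (-1.6)·(-1.6) + (2.4)·(2.4) + (-2.6)·(-2.6)) / 4 = 29.2/4 = 7.3
  s[A,B] = ((-1.6)·(-0.4) + (3.4)·(-1.4) + (-1.6)·(-0.4) + (2.4)·(-1.4) + (-2.6)·(3.6)) / 4 = -16.2/4 = -4.05
  s[B,B] = ((-0.4)·(-0.4) + (-1.4)·(-1.4) + (-0.4)·(-0.4) + (-1.4)·(-1.4) + (3.6)·(3.6)) / 4 = 17.2/4 = 4.3
  Sample standard deviations s_i = √(s[i,i]):
  s(A) = √(7.3) = 2.7019
  s(B) = √(4.3) = 2.0736

Step 3 — r_{ij} = s_{ij} / (s_i · s_j):
  r[A,A] = 1 (diagonal).
  r[A,B] = -4.05 / (2.7019 · 2.0736) = -4.05 / 5.6027 = -0.7229
  r[B,B] = 1 (diagonal).

R is symmetric with unit diagonal. Assembling:

R = [[1, -0.7229],
 [-0.7229, 1]]


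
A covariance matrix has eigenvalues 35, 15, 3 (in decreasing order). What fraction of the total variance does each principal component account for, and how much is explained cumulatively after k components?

Step 1 — total variance = trace(Sigma) = Σ λ_i = 35 + 15 + 3 = 53.

Step 2 — fraction explained by component i = λ_i / Σ λ:
  PC1: 35/53 = 0.6604
  PC2: 15/53 = 0.283
  PC3: 3/53 = 0.0566

Step 3 — cumulative fraction after k components = (λ_1 + ... + λ_k) / Σ λ:
  k = 1: 35/53 = 0.6604
  k = 2: (35 + 15)/53 = 50/53 = 0.9434
  k = 3: (35 + 15 + 3)/53 = 53/53 = 1

Summary (fraction, with percent):

explained: PC1 0.6604 (66.04%), PC2 0.283 (28.3%), PC3 0.0566 (5.66%);  cumulative: 0.6604, 0.9434, 1


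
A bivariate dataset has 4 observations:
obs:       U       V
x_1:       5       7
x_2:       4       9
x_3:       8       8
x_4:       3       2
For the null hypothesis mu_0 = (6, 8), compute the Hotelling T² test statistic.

Step 1 — sample mean vector:
  mean(U) = (5 + 4 + 8 + 3) / 4 = 20/4 = 5
  mean(V) = (7 + 9 + 8 + 2) / 4 = 26/4 = 6.5
  x̄ = (5, 6.5),  deviation x̄ - mu_0 = (5, 6.5) - (6, 8) = (-1, -1.5).

Step 2 — sample covariance matrix, S[i,j] = (1/(n-1)) · Σ_k (x_{k,i} - mean_i) · (x_{k,j} - mean_j), divisor n-1 = 3:
  S[U,U] = ((0)·(0) + (-1)·(-1) + (3)·(3) + (-2)·(-2)) / 3 = 14/3 = 4.6667
  S[U,V] = ((0)·(0.5) + (-1)·(2.5) + (3)·(1.5) + (-2)·(-4.5)) / 3 = 11/3 = 3.6667
  S[V,V] = ((0.5)·(0.5) + (2.5)·(2.5) + (1.5)·(1.5) + (-4.5)·(-4.5)) / 3 = 29/3 = 9.6667
  S = [[4.6667, 3.6667],
 [3.6667, 9.6667]].

Step 3 — invert S. det(S) = 4.6667·9.6667 - (3.6667)² = 31.6667.
  S^{-1} = (1/det) · [[d, -b], [-b, a]] = [[0.3053, -0.1158],
 [-0.1158, 0.1474]].

Step 4 — quadratic form (x̄ - mu_0)^T · S^{-1} · (x̄ - mu_0):
  S^{-1} · (x̄ - mu_0) = (-0.1316, -0.1053),
  (x̄ - mu_0)^T · [...] = (-1)·(-0.1316) + (-1.5)·(-0.1053) = 0.2895.

Step 5 — scale by n: T² = 4 · 0.2895 = 1.1579.

T² ≈ 1.1579


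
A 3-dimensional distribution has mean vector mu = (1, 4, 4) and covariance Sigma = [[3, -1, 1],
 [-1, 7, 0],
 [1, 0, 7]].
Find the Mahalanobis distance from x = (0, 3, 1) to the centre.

Step 1 — centre the observation: (x - mu) = (-1, -1, -3).

Step 2 — invert Sigma (cofactor / det for 3×3, or solve directly):
  Sigma^{-1} = [[0.3684, 0.0526, -0.0526],
 [0.0526, 0.1504, -0.0075],
 [-0.0526, -0.0075, 0.1504]].

Step 3 — form the quadratic (x - mu)^T · Sigma^{-1} · (x - mu):
  Sigma^{-1} · (x - mu) = (-0.2632, -0.1805, -0.391).
  (x - mu)^T · [Sigma^{-1} · (x - mu)] = (-1)·(-0.2632) + (-1)·(-0.1805) + (-3)·(-0.391) = 1.6165.

Step 4 — take square root: d = √(1.6165) ≈ 1.2714.

d(x, mu) = √(1.6165) ≈ 1.2714


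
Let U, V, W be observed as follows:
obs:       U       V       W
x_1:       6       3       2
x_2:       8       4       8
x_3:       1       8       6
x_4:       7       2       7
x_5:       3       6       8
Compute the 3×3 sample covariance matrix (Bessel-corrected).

Step 1 — column means:
  mean(U) = (6 + 8 + 1 + 7 + 3) / 5 = 25/5 = 5
  mean(V) = (3 + 4 + 8 + 2 + 6) / 5 = 23/5 = 4.6
  mean(W) = (2 + 8 + 6 + 7 + 8) / 5 = 31/5 = 6.2

Step 2 — sample covariance S[i,j] = (1/(n-1)) · Σ_k (x_{k,i} - mean_i) · (x_{k,j} - mean_j), with n-1 = 4.
  S[U,U] = ((1)·(1) + (3)·(3) + (-4)·(-4) + (2)·(2) + (-2)·(-2)) / 4 = 34/4 = 8.5
  S[U,V] = ((1)·(-1.6) + (3)·(-0.6) + (-4)·(3.4) + (2)·(-2.6) + (-2)·(1.4)) / 4 = -25/4 = -6.25
  S[U,W] = ((1)·(-4.2) + (3)·(1.8) + (-4)·(-0.2) + (2)·(0.8) + (-2)·(1.8)) / 4 = 0/4 = 0
  S[V,V] = ((-1.6)·(-1.6) + (-0.6)·(-0.6) + (3.4)·(3.4) + (-2.6)·(-2.6) + (1.4)·(1.4)) / 4 = 23.2/4 = 5.8
  S[V,W] = ((-1.6)·(-4.2) + (-0.6)·(1.8) + (3.4)·(-0.2) + (-2.6)·(0.8) + (1.4)·(1.8)) / 4 = 5.4/4 = 1.35
  S[W,W] = ((-4.2)·(-4.2) + (1.8)·(1.8) + (-0.2)·(-0.2) + (0.8)·(0.8) + (1.8)·(1.8)) / 4 = 24.8/4 = 6.2

S is symmetric (S[j,i] = S[i,j]). Assembling:

S = [[8.5, -6.25, 0],
 [-6.25, 5.8, 1.35],
 [0, 1.35, 6.2]]


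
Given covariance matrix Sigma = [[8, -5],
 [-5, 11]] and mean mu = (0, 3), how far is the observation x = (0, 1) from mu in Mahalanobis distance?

Step 1 — centre the observation: (x - mu) = (0, -2).

Step 2 — invert Sigma. det(Sigma) = 8·11 - (-5)² = 63.
  Sigma^{-1} = (1/det) · [[d, -b], [-b, a]] = [[0.1746, 0.0794],
 [0.0794, 0.127]].

Step 3 — form the quadratic (x - mu)^T · Sigma^{-1} · (x - mu):
  Sigma^{-1} · (x - mu) = (-0.1587, -0.254).
  (x - mu)^T · [Sigma^{-1} · (x - mu)] = (0)·(-0.1587) + (-2)·(-0.254) = 0.5079.

Step 4 — take square root: d = √(0.5079) ≈ 0.7127.

d(x, mu) = √(0.5079) ≈ 0.7127


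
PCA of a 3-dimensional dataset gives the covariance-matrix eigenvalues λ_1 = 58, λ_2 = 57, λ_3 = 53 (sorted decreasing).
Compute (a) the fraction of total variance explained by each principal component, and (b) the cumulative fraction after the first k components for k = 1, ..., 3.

Step 1 — total variance = trace(Sigma) = Σ λ_i = 58 + 57 + 53 = 168.

Step 2 — fraction explained by component i = λ_i / Σ λ:
  PC1: 58/168 = 0.3452
  PC2: 57/168 = 0.3393
  PC3: 53/168 = 0.3155

Step 3 — cumulative fraction after k components = (λ_1 + ... + λ_k) / Σ λ:
  k = 1: 58/168 = 0.3452
  k = 2: (58 + 57)/168 = 115/168 = 0.6845
  k = 3: (58 + 57 + 53)/168 = 168/168 = 1

Summary (fraction, with percent):

explained: PC1 0.3452 (34.52%), PC2 0.3393 (33.93%), PC3 0.3155 (31.55%);  cumulative: 0.3452, 0.6845, 1


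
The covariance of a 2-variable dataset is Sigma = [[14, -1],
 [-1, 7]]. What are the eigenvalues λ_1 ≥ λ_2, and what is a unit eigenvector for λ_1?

Step 1 — characteristic polynomial of 2×2 Sigma:
  det(Sigma - λI) = λ² - trace · λ + det = 0.
  trace = 14 + 7 = 21, det = 14·7 - (-1)² = 97.
Step 2 — discriminant:
  Δ = trace² - 4·det = 441 - 388 = 53.
Step 3 — eigenvalues:
  λ = (trace ± √Δ)/2 = (21 ± 7.2801)/2,
  λ_1 = 14.1401,  λ_2 = 6.8599.

Step 4 — unit eigenvector for λ_1: solve (Sigma - λ_1 I)v = 0. First row:
  (14 - 14.1401)·v_x + (-1)·v_y = 0, i.e. (-0.1401)·v_x + (-1)·v_y = 0,
  so v ∝ (b, λ_1 - a) = (-1, 0.1401); multiply by -1 so the first entry is positive: u = (1, -0.1401).
  ||u|| = √((1)² + (-0.1401)²) = √(1.0196) ≈ 1.0098,
  v_1 = u/||u|| ≈ (0.9903, -0.1387) (||v_1|| = 1).

λ_1 = 14.1401,  λ_2 = 6.8599;  v_1 ≈ (0.9903, -0.1387)


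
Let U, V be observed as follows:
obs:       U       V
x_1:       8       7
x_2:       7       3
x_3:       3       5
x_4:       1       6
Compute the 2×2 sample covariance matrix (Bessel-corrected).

Step 1 — column means:
  mean(U) = (8 + 7 + 3 + 1) / 4 = 19/4 = 4.75
  mean(V) = (7 + 3 + 5 + 6) / 4 = 21/4 = 5.25

Step 2 — sample covariance S[i,j] = (1/(n-1)) · Σ_k (x_{k,i} - mean_i) · (x_{k,j} - mean_j), with n-1 = 3.
  S[U,U] = ((3.25)·(3.25) + (2.25)·(2.25) + (-1.75)·(-1.75) + (-3.75)·(-3.75)) / 3 = 32.75/3 = 10.9167
  S[U,V] = ((3.25)·(1.75) + (2.25)·(-2.25) + (-1.75)·(-0.25) + (-3.75)·(0.75)) / 3 = -1.75/3 = -0.5833
  S[V,V] = ((1.75)·(1.75) + (-2.25)·(-2.25) + (-0.25)·(-0.25) + (0.75)·(0.75)) / 3 = 8.75/3 = 2.9167

S is symmetric (S[j,i] = S[i,j]). Assembling:

S = [[10.9167, -0.5833],
 [-0.5833, 2.9167]]


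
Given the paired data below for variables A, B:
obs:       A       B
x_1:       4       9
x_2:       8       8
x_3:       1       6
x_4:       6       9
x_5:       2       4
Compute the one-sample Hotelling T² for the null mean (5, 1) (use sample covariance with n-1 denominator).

Step 1 — sample mean vector:
  mean(A) = (4 + 8 + 1 + 6 + 2) / 5 = 21/5 = 4.2
  mean(B) = (9 + 8 + 6 + 9 + 4) / 5 = 36/5 = 7.2
  x̄ = (4.2, 7.2),  deviation x̄ - mu_0 = (4.2, 7.2) - (5, 1) = (-0.8, 6.2).

Step 2 — sample covariance matrix, S[i,j] = (1/(n-1)) · Σ_k (x_{k,i} - mean_i) · (x_{k,j} - mean_j), divisor n-1 = 4:
  S[A,A] = ((-0.2)·(-0.2) + (3.8)·(3.8) + (-3.2)·(-3.2) + (1.8)·(1.8) + (-2.2)·(-2.2)) / 4 = 32.8/4 = 8.2
  S[A,B] = ((-0.2)·(1.8) + (3.8)·(0.8) + (-3.2)·(-1.2) + (1.8)·(1.8) + (-2.2)·(-3.2)) / 4 = 16.8/4 = 4.2
  S[B,B] = ((1.8)·(1.8) + (0.8)·(0.8) + (-1.2)·(-1.2) + (1.8)·(1.8) + (-3.2)·(-3.2)) / 4 = 18.8/4 = 4.7
  S = [[8.2, 4.2],
 [4.2, 4.7]].

Step 3 — invert S. det(S) = 8.2·4.7 - (4.2)² = 20.9.
  S^{-1} = (1/det) · [[d, -b], [-b, a]] = [[0.2249, -0.201],
 [-0.201, 0.3923]].

Step 4 — quadratic form (x̄ - mu_0)^T · S^{-1} · (x̄ - mu_0):
  S^{-1} · (x̄ - mu_0) = (-1.4258, 2.5933),
  (x̄ - mu_0)^T · [...] = (-0.8)·(-1.4258) + (6.2)·(2.5933) = 17.2191.

Step 5 — scale by n: T² = 5 · 17.2191 = 86.0957.

T² ≈ 86.0957


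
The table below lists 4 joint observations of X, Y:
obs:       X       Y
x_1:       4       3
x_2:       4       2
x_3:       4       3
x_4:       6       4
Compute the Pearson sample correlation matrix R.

Step 1 — column means:
  mean(X) = (4 + 4 + 4 + 6) / 4 = 18/4 = 4.5
  mean(Y) = (3 + 2 + 3 + 4) / 4 = 12/4 = 3

Step 2 — sample variances and covariances s[i,j] = (1/(n-1)) · Σ_k (x_{k,i} - mean_i) · (x_{k,j} - mean_j), with n-1 = 3:
  s[X,X] = ((-0.5)·(-0.5) + (-0.5)·(-0.5) + (-0.5)·(-0.5) + (1.5)·(1.5)) / 3 = 3/3 = 1
  s[X,Y] = ((-0.5)·(0) + (-0.5)·(-1) + (-0.5)·(0) + (1.5)·(1)) / 3 = 2/3 = 0.6667
  s[Y,Y] = ((0)·(0) + (-1)·(-1) + (0)·(0) + (1)·(1)) / 3 = 2/3 = 0.6667
  Sample standard deviations s_i = √(s[i,i]):
  s(X) = √(1) = 1
  s(Y) = √(0.6667) = 0.8165

Step 3 — r_{ij} = s_{ij} / (s_i · s_j):
  r[X,X] = 1 (diagonal).
  r[X,Y] = 0.6667 / (1 · 0.8165) = 0.6667 / 0.8165 = 0.8165
  r[Y,Y] = 1 (diagonal).

R is symmetric with unit diagonal. Assembling:

R = [[1, 0.8165],
 [0.8165, 1]]


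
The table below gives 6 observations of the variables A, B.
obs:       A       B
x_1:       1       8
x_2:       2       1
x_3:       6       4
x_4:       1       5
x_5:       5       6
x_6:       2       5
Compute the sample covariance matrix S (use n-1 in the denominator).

Step 1 — column means:
  mean(A) = (1 + 2 + 6 + 1 + 5 + 2) / 6 = 17/6 = 2.8333
  mean(B) = (8 + 1 + 4 + 5 + 6 + 5) / 6 = 29/6 = 4.8333

Step 2 — sample covariance S[i,j] = (1/(n-1)) · Σ_k (x_{k,i} - mean_i) · (x_{k,j} - mean_j), with n-1 = 5.
  S[A,A] = ((-1.8333)·(-1.8333) + (-0.8333)·(-0.8333) + (3.1667)·(3.1667) + (-1.8333)·(-1.8333) + (2.1667)·(2.1667) + (-0.8333)·(-0.8333)) / 5 = 22.8333/5 = 4.5667
  S[A,B] = ((-1.8333)·(3.1667) + (-0.8333)·(-3.8333) + (3.1667)·(-0.8333) + (-1.8333)·(0.1667) + (2.1667)·(1.1667) + (-0.8333)·(0.1667)) / 5 = -3.1667/5 = -0.6333
  S[B,B] = ((3.1667)·(3.1667) + (-3.8333)·(-3.8333) + (-0.8333)·(-0.8333) + (0.1667)·(0.1667) + (1.1667)·(1.1667) + (0.1667)·(0.1667)) / 5 = 26.8333/5 = 5.3667

S is symmetric (S[j,i] = S[i,j]). Assembling:

S = [[4.5667, -0.6333],
 [-0.6333, 5.3667]]


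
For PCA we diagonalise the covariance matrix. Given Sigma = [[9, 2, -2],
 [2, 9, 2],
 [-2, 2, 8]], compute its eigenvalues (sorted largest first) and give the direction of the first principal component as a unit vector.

Step 1 — characteristic polynomial p(λ) = det(λI - Sigma) = λ³ - tr·λ² + c_1·λ - det, where tr = trace, c_1 = sum of the principal 2×2 minors, det = det(Sigma):
  tr = 9 + 9 + 8 = 26,
  c_1 = (9·9 - (2)²) + (9·8 - (-2)²) + (9·8 - (2)²) = 77 + 68 + 68 = 213,
  det = 9·(9·8 - (2)²) - (2)·((2)·8 - (2)·(-2)) + (-2)·((2)·(2) - 9·(-2)) = 9·(68) - (2)·(20) + (-2)·(22) = 528.
  So p(λ) = λ³ - 26λ² + 213λ - 528.
Step 2 — look for an integer root (rational root theorem: any rational root is an integer divisor of 528). Testing λ = 11:
  p(11) = 1331 - 3146 + 2343 - 528 = 0  ✓
  Dividing out (λ - 11): p(λ) = (λ - 11)(λ² - 15λ + 48).
Step 3 — remaining eigenvalues from the quadratic λ² - 15λ + 48 = 0:
  Δ = 15² - 4·48 = 225 - 192 = 33,  λ = (15 ± √33)/2 = (15 ± 5.7446)/2 ≈ 10.3723 or 4.6277.
  Sorted: λ_1 = 11,  λ_2 = 10.3723,  λ_3 = 4.6277  (check: sum = 26 = tr ✓).

Step 4 — unit eigenvector for λ_1 = 11: v spans the null space of (Sigma - λ_1 I), whose rows are
  r_1 = (-2, 2, -2),  r_2 = (2, -2, 2),  r_3 = (-2, 2, -3).
  v is orthogonal to every row, so take v ∝ r_1 × r_3 = ((2)·(-3) - (-2)·(2), (-2)·(-2) - (-2)·(-3), (-2)·(2) - (2)·(-2)) = (-2, -2, 0).
  Rescale (divide by 2; multiply by -1 so the first nonzero entry is positive): u = (1, 1, 0).
  ||u|| = √((1)² + (1)² + (0)²) = √(2) ≈ 1.4142,  v_1 = u/||u|| ≈ (0.7071, 0.7071, 0) (||v_1|| = 1).

λ_1 = 11,  λ_2 = 10.3723,  λ_3 = 4.6277;  v_1 ≈ (0.7071, 0.7071, 0)
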